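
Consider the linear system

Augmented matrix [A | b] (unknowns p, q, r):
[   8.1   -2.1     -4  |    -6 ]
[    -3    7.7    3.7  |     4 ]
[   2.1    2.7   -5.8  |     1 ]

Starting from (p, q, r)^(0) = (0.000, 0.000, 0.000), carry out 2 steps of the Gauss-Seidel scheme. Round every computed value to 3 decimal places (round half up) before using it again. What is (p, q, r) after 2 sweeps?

(-0.845, 0.350, -0.315)

Iteration 1:
  p = (-6 - (-2.1)·0.000 - (-4)·0.000) / (8.1) = -0.741
  q = (4 - (-3)·-0.741 - (3.7)·0.000) / (7.7) = 0.231
  r = (1 - (2.1)·-0.741 - (2.7)·0.231) / (-5.8) = -0.333
Iteration 2:
  p = (-6 - (-2.1)·0.231 - (-4)·-0.333) / (8.1) = -0.845
  q = (4 - (-3)·-0.845 - (3.7)·-0.333) / (7.7) = 0.350
  r = (1 - (2.1)·-0.845 - (2.7)·0.350) / (-5.8) = -0.315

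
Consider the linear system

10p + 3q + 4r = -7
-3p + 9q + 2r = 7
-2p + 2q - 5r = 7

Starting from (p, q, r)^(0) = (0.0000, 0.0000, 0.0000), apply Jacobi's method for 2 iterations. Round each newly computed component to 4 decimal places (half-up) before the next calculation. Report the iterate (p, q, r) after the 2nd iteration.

Iteration 1:
  p = (-7 - (3)·0.0000 - (4)·0.0000) / (10) = -0.7000
  q = (7 - (-3)·0.0000 - (2)·0.0000) / (9) = 0.7778
  r = (7 - (-2)·0.0000 - (2)·0.0000) / (-5) = -1.4000
Iteration 2:
  p = (-7 - (3)·0.7778 - (4)·-1.4000) / (10) = -0.3733
  q = (7 - (-3)·-0.7000 - (2)·-1.4000) / (9) = 0.8556
  r = (7 - (-2)·-0.7000 - (2)·0.7778) / (-5) = -0.8089

(-0.3733, 0.8556, -0.8089)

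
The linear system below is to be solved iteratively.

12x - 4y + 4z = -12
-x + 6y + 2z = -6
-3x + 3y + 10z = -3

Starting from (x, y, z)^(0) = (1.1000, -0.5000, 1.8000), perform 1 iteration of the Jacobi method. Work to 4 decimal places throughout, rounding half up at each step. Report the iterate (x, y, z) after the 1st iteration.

Iteration 1:
  x = (-12 - (-4)·-0.5000 - (4)·1.8000) / (12) = -1.7667
  y = (-6 - (-1)·1.1000 - (2)·1.8000) / (6) = -1.4167
  z = (-3 - (-3)·1.1000 - (3)·-0.5000) / (10) = 0.1800

(-1.7667, -1.4167, 0.1800)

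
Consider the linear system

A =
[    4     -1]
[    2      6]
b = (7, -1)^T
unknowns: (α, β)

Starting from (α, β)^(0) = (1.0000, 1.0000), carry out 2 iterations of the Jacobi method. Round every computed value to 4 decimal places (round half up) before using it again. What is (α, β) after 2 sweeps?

(1.6250, -0.8333)

Iteration 1:
  α = (7 - (-1)·1.0000) / (4) = 2.0000
  β = (-1 - (2)·1.0000) / (6) = -0.5000
Iteration 2:
  α = (7 - (-1)·-0.5000) / (4) = 1.6250
  β = (-1 - (2)·2.0000) / (6) = -0.8333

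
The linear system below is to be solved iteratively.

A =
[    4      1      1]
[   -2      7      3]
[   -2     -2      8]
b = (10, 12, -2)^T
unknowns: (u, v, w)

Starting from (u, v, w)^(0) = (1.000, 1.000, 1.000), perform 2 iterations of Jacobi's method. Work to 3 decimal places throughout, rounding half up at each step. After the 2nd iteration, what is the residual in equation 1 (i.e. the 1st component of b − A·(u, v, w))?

-1.002

Iteration 1:
  u = (10 - (1)·1.000 - (1)·1.000) / (4) = 2.000
  v = (12 - (-2)·1.000 - (3)·1.000) / (7) = 1.571
  w = (-2 - (-2)·1.000 - (-2)·1.000) / (8) = 0.250
Iteration 2:
  u = (10 - (1)·1.571 - (1)·0.250) / (4) = 2.045
  v = (12 - (-2)·2.000 - (3)·0.250) / (7) = 2.179
  w = (-2 - (-2)·2.000 - (-2)·1.571) / (8) = 0.643
Residual b − A·x = (-1.002, -1.092, 1.304)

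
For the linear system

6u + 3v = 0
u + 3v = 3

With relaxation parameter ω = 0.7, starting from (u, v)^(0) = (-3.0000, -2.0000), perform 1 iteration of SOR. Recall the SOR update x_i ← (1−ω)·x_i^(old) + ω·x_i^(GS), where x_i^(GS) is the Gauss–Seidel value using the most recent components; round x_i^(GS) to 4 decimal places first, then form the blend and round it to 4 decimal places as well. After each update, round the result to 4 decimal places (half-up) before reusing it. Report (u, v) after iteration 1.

(-0.2000, 0.1467)

Iteration 1:
  u: GS value = (0 - (3)·-2.0000) / (6) = 1.0000;  u ← (1−ω)·-3.0000 + ω·1.0000 = -0.2000
  v: GS value = (3 - (1)·-0.2000) / (3) = 1.0667;  v ← (1−ω)·-2.0000 + ω·1.0667 = 0.1467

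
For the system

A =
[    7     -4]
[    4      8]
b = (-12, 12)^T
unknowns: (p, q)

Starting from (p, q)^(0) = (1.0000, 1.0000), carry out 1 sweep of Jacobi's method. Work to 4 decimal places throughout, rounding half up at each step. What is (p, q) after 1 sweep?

Iteration 1:
  p = (-12 - (-4)·1.0000) / (7) = -1.1429
  q = (12 - (4)·1.0000) / (8) = 1.0000

(-1.1429, 1.0000)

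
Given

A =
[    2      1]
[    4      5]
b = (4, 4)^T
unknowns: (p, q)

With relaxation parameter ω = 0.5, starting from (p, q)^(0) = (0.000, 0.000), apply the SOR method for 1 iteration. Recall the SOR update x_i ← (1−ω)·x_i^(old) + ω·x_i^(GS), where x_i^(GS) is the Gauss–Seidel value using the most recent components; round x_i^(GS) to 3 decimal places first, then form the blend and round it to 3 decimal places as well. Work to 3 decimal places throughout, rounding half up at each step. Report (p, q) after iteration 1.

(1.000, 0.000)

Iteration 1:
  p: GS value = (4 - (1)·0.000) / (2) = 2.000;  p ← (1−ω)·0.000 + ω·2.000 = 1.000
  q: GS value = (4 - (4)·1.000) / (5) = 0.000;  q ← (1−ω)·0.000 + ω·0.000 = 0.000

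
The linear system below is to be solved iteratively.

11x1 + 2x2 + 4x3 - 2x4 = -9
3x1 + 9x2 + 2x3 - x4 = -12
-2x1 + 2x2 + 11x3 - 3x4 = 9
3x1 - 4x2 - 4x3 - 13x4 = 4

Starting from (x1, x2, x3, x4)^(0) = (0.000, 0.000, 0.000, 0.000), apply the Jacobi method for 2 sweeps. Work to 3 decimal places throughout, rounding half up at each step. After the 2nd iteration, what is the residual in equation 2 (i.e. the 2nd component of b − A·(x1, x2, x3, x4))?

0.286

Iteration 1:
  x1 = (-9 - (2)·0.000 - (4)·0.000 - (-2)·0.000) / (11) = -0.818
  x2 = (-12 - (3)·0.000 - (2)·0.000 - (-1)·0.000) / (9) = -1.333
  x3 = (9 - (-2)·0.000 - (2)·0.000 - (-3)·0.000) / (11) = 0.818
  x4 = (4 - (3)·0.000 - (-4)·0.000 - (-4)·0.000) / (-13) = -0.308
Iteration 2:
  x1 = (-9 - (2)·-1.333 - (4)·0.818 - (-2)·-0.308) / (11) = -0.929
  x2 = (-12 - (3)·-0.818 - (2)·0.818 - (-1)·-0.308) / (9) = -1.277
  x3 = (9 - (-2)·-0.818 - (2)·-1.333 - (-3)·-0.308) / (11) = 0.828
  x4 = (4 - (3)·-0.818 - (-4)·-1.333 - (-4)·0.818) / (-13) = -0.338
Residual b − A·x = (-0.215, 0.286, -0.426, 0.597)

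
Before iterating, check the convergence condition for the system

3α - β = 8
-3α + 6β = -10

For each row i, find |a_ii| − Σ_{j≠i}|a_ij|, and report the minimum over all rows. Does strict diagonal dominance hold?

row 1: |3| − (1) = 2
row 2: |6| − (3) = 3
minimum over rows = 2 → strictly diagonally dominant (convergence guaranteed)

2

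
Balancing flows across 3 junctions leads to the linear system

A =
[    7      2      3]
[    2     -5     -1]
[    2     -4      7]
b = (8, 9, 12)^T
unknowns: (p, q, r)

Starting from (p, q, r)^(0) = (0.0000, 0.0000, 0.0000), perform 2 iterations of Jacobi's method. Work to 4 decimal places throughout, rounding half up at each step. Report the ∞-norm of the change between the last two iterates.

1.3551

Iteration 1:
  p = (8 - (2)·0.0000 - (3)·0.0000) / (7) = 1.1429
  q = (9 - (2)·0.0000 - (-1)·0.0000) / (-5) = -1.8000
  r = (12 - (2)·0.0000 - (-4)·0.0000) / (7) = 1.7143
Iteration 2:
  p = (8 - (2)·-1.8000 - (3)·1.7143) / (7) = 0.9224
  q = (9 - (2)·1.1429 - (-1)·1.7143) / (-5) = -1.6857
  r = (12 - (2)·1.1429 - (-4)·-1.8000) / (7) = 0.3592
Change: (-0.2205, 0.1143, -1.3551) → max |·| = 1.3551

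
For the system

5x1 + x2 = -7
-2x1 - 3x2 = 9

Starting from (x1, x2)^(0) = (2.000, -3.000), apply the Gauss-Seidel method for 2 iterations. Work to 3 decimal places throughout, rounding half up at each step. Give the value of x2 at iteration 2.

-2.395

Iteration 1:
  x1 = (-7 - (1)·-3.000) / (5) = -0.800
  x2 = (9 - (-2)·-0.800) / (-3) = -2.467
Iteration 2:
  x1 = (-7 - (1)·-2.467) / (5) = -0.907
  x2 = (9 - (-2)·-0.907) / (-3) = -2.395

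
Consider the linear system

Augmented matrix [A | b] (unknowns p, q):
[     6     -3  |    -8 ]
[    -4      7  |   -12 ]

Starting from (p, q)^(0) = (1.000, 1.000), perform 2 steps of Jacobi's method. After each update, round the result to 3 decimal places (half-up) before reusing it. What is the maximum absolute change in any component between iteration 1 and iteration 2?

Iteration 1:
  p = (-8 - (-3)·1.000) / (6) = -0.833
  q = (-12 - (-4)·1.000) / (7) = -1.143
Iteration 2:
  p = (-8 - (-3)·-1.143) / (6) = -1.905
  q = (-12 - (-4)·-0.833) / (7) = -2.190
Change: (-1.072, -1.047) → max |·| = 1.072

1.072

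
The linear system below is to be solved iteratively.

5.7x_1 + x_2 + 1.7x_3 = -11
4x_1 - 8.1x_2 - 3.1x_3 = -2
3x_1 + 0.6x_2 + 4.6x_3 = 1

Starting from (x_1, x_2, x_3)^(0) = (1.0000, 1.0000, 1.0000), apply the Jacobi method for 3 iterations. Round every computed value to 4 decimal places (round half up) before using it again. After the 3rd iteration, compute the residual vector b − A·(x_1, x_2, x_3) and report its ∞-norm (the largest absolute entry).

Iteration 1:
  x_1 = (-11 - (1)·1.0000 - (1.7)·1.0000) / (5.7) = -2.4035
  x_2 = (-2 - (4)·1.0000 - (-3.1)·1.0000) / (-8.1) = 0.3580
  x_3 = (1 - (3)·1.0000 - (0.6)·1.0000) / (4.6) = -0.5652
Iteration 2:
  x_1 = (-11 - (1)·0.3580 - (1.7)·-0.5652) / (5.7) = -1.8241
  x_2 = (-2 - (4)·-2.4035 - (-3.1)·-0.5652) / (-8.1) = -0.7237
  x_3 = (1 - (3)·-2.4035 - (0.6)·0.3580) / (4.6) = 1.7382
Iteration 3:
  x_1 = (-11 - (1)·-0.7237 - (1.7)·1.7382) / (5.7) = -2.3213
  x_2 = (-2 - (4)·-1.8241 - (-3.1)·1.7382) / (-8.1) = -1.3191
  x_3 = (1 - (3)·-1.8241 - (0.6)·-0.7237) / (4.6) = 1.5014
Residual b − A·x = (0.9981, 1.2548, 1.8489); ∞-norm = 1.8489

1.8489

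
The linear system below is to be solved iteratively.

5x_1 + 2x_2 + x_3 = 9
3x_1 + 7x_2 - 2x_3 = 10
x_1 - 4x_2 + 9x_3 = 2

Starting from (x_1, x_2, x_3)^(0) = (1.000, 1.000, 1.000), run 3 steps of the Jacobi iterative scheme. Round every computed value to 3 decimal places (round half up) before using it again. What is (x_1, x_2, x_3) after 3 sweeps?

(1.239, 1.114, 0.569)

Iteration 1:
  x_1 = (9 - (2)·1.000 - (1)·1.000) / (5) = 1.200
  x_2 = (10 - (3)·1.000 - (-2)·1.000) / (7) = 1.286
  x_3 = (2 - (1)·1.000 - (-4)·1.000) / (9) = 0.556
Iteration 2:
  x_1 = (9 - (2)·1.286 - (1)·0.556) / (5) = 1.174
  x_2 = (10 - (3)·1.200 - (-2)·0.556) / (7) = 1.073
  x_3 = (2 - (1)·1.200 - (-4)·1.286) / (9) = 0.660
Iteration 3:
  x_1 = (9 - (2)·1.073 - (1)·0.660) / (5) = 1.239
  x_2 = (10 - (3)·1.174 - (-2)·0.660) / (7) = 1.114
  x_3 = (2 - (1)·1.174 - (-4)·1.073) / (9) = 0.569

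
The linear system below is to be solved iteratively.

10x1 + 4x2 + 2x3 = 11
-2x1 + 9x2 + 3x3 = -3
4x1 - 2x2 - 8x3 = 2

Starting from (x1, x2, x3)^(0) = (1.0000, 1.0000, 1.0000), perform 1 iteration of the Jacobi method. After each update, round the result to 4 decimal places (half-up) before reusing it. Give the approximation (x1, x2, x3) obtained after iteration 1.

(0.5000, -0.4444, 0.0000)

Iteration 1:
  x1 = (11 - (4)·1.0000 - (2)·1.0000) / (10) = 0.5000
  x2 = (-3 - (-2)·1.0000 - (3)·1.0000) / (9) = -0.4444
  x3 = (2 - (4)·1.0000 - (-2)·1.0000) / (-8) = 0.0000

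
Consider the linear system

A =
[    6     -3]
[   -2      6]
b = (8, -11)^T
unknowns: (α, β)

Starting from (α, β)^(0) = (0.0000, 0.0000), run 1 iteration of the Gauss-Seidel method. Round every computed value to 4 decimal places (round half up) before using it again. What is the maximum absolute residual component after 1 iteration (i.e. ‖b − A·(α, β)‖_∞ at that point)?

Iteration 1:
  α = (8 - (-3)·0.0000) / (6) = 1.3333
  β = (-11 - (-2)·1.3333) / (6) = -1.3889
Residual b − A·x = (-4.1665, 0.0000); ∞-norm = 4.1665

4.1665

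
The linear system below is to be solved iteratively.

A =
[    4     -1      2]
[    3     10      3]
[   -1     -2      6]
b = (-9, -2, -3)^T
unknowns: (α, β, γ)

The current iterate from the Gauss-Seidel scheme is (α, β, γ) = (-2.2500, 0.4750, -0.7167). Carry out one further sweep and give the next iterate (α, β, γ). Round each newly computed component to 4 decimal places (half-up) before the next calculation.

(-1.7729, 0.5469, -0.6132)

One sweep:
  α = (-9 - (-1)·0.4750 - (2)·-0.7167) / (4) = -1.7729
  β = (-2 - (3)·-1.7729 - (3)·-0.7167) / (10) = 0.5469
  γ = (-3 - (-1)·-1.7729 - (-2)·0.5469) / (6) = -0.6132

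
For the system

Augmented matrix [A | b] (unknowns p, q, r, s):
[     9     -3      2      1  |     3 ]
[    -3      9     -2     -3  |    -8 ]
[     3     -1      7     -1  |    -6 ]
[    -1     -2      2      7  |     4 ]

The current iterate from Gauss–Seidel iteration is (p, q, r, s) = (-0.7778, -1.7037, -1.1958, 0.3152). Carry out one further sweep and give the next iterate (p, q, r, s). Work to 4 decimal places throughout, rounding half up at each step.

(-0.0039, -1.0509, -0.9606, 0.5451)

One sweep:
  p = (3 - (-3)·-1.7037 - (2)·-1.1958 - (1)·0.3152) / (9) = -0.0039
  q = (-8 - (-3)·-0.0039 - (-2)·-1.1958 - (-3)·0.3152) / (9) = -1.0509
  r = (-6 - (3)·-0.0039 - (-1)·-1.0509 - (-1)·0.3152) / (7) = -0.9606
  s = (4 - (-1)·-0.0039 - (-2)·-1.0509 - (2)·-0.9606) / (7) = 0.5451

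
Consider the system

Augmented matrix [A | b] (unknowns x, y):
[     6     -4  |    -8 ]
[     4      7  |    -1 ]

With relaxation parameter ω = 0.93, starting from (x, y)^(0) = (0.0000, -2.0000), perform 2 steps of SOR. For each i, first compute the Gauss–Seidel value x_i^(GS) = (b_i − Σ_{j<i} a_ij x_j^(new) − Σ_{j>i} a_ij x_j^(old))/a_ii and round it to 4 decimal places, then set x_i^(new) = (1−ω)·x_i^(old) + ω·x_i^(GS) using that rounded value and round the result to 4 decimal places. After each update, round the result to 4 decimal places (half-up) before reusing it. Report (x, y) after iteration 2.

Iteration 1:
  x: GS value = (-8 - (-4)·-2.0000) / (6) = -2.6667;  x ← (1−ω)·0.0000 + ω·-2.6667 = -2.4800
  y: GS value = (-1 - (4)·-2.4800) / (7) = 1.2743;  y ← (1−ω)·-2.0000 + ω·1.2743 = 1.0451
Iteration 2:
  x: GS value = (-8 - (-4)·1.0451) / (6) = -0.6366;  x ← (1−ω)·-2.4800 + ω·-0.6366 = -0.7656
  y: GS value = (-1 - (4)·-0.7656) / (7) = 0.2946;  y ← (1−ω)·1.0451 + ω·0.2946 = 0.3471

(-0.7656, 0.3471)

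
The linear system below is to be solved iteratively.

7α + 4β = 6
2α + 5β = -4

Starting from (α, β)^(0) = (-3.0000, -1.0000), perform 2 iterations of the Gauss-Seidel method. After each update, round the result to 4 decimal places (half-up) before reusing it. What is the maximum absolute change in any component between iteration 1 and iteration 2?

Iteration 1:
  α = (6 - (4)·-1.0000) / (7) = 1.4286
  β = (-4 - (2)·1.4286) / (5) = -1.3714
Iteration 2:
  α = (6 - (4)·-1.3714) / (7) = 1.6408
  β = (-4 - (2)·1.6408) / (5) = -1.4563
Change: (0.2122, -0.0849) → max |·| = 0.2122

0.2122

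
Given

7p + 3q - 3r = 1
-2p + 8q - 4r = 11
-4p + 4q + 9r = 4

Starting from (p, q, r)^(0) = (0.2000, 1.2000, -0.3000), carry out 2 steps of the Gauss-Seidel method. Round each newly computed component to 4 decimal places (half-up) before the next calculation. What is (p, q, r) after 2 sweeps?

(-0.4429, 1.1309, -0.2550)

Iteration 1:
  p = (1 - (3)·1.2000 - (-3)·-0.3000) / (7) = -0.5000
  q = (11 - (-2)·-0.5000 - (-4)·-0.3000) / (8) = 1.1000
  r = (4 - (-4)·-0.5000 - (4)·1.1000) / (9) = -0.2667
Iteration 2:
  p = (1 - (3)·1.1000 - (-3)·-0.2667) / (7) = -0.4429
  q = (11 - (-2)·-0.4429 - (-4)·-0.2667) / (8) = 1.1309
  r = (4 - (-4)·-0.4429 - (4)·1.1309) / (9) = -0.2550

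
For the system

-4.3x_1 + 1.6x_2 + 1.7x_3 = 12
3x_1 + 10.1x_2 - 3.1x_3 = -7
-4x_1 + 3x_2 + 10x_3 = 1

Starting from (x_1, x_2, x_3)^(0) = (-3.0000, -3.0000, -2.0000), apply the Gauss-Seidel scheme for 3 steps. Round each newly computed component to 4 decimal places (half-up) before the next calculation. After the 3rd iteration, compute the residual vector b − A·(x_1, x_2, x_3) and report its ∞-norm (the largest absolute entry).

0.2360

Iteration 1:
  x_1 = (12 - (1.6)·-3.0000 - (1.7)·-2.0000) / (-4.3) = -4.6977
  x_2 = (-7 - (3)·-4.6977 - (-3.1)·-2.0000) / (10.1) = 0.0884
  x_3 = (1 - (-4)·-4.6977 - (3)·0.0884) / (10) = -1.8056
Iteration 2:
  x_1 = (12 - (1.6)·0.0884 - (1.7)·-1.8056) / (-4.3) = -3.4716
  x_2 = (-7 - (3)·-3.4716 - (-3.1)·-1.8056) / (10.1) = -0.2161
  x_3 = (1 - (-4)·-3.4716 - (3)·-0.2161) / (10) = -1.2238
Iteration 3:
  x_1 = (12 - (1.6)·-0.2161 - (1.7)·-1.2238) / (-4.3) = -3.3549
  x_2 = (-7 - (3)·-3.3549 - (-3.1)·-1.2238) / (10.1) = -0.0722
  x_3 = (1 - (-4)·-3.3549 - (3)·-0.0722) / (10) = -1.2203
Residual b − A·x = (-0.2360, 0.0110, 0.0000); ∞-norm = 0.2360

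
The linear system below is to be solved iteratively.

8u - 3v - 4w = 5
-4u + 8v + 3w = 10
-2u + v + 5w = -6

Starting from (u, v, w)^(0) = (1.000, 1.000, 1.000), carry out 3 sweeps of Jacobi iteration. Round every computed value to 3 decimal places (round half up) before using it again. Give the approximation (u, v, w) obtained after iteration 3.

Iteration 1:
  u = (5 - (-3)·1.000 - (-4)·1.000) / (8) = 1.500
  v = (10 - (-4)·1.000 - (3)·1.000) / (8) = 1.375
  w = (-6 - (-2)·1.000 - (1)·1.000) / (5) = -1.000
Iteration 2:
  u = (5 - (-3)·1.375 - (-4)·-1.000) / (8) = 0.641
  v = (10 - (-4)·1.500 - (3)·-1.000) / (8) = 2.375
  w = (-6 - (-2)·1.500 - (1)·1.375) / (5) = -0.875
Iteration 3:
  u = (5 - (-3)·2.375 - (-4)·-0.875) / (8) = 1.078
  v = (10 - (-4)·0.641 - (3)·-0.875) / (8) = 1.899
  w = (-6 - (-2)·0.641 - (1)·2.375) / (5) = -1.419

(1.078, 1.899, -1.419)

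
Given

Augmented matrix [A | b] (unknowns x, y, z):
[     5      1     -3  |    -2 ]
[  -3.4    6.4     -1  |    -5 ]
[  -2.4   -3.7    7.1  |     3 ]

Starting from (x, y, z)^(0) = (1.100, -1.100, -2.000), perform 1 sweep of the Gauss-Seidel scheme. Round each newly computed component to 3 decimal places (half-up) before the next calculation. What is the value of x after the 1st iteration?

Iteration 1:
  x = (-2 - (1)·-1.100 - (-3)·-2.000) / (5) = -1.380
  y = (-5 - (-3.4)·-1.380 - (-1)·-2.000) / (6.4) = -1.827
  z = (3 - (-2.4)·-1.380 - (-3.7)·-1.827) / (7.1) = -0.996

-1.380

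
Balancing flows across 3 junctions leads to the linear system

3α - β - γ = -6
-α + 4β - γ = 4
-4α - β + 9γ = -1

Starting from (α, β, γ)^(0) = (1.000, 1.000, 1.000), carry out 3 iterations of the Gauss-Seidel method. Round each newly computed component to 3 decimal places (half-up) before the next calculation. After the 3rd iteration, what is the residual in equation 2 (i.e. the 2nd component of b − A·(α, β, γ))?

Iteration 1:
  α = (-6 - (-1)·1.000 - (-1)·1.000) / (3) = -1.333
  β = (4 - (-1)·-1.333 - (-1)·1.000) / (4) = 0.917
  γ = (-1 - (-4)·-1.333 - (-1)·0.917) / (9) = -0.602
Iteration 2:
  α = (-6 - (-1)·0.917 - (-1)·-0.602) / (3) = -1.895
  β = (4 - (-1)·-1.895 - (-1)·-0.602) / (4) = 0.376
  γ = (-1 - (-4)·-1.895 - (-1)·0.376) / (9) = -0.912
Iteration 3:
  α = (-6 - (-1)·0.376 - (-1)·-0.912) / (3) = -2.179
  β = (4 - (-1)·-2.179 - (-1)·-0.912) / (4) = 0.227
  γ = (-1 - (-4)·-2.179 - (-1)·0.227) / (9) = -1.054
Residual b − A·x = (-0.290, -0.141, -0.003)

-0.141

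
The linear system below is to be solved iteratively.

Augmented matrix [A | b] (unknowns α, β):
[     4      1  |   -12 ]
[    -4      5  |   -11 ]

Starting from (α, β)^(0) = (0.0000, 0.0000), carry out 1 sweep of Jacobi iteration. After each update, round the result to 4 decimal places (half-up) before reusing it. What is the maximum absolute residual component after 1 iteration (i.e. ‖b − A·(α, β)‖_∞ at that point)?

Iteration 1:
  α = (-12 - (1)·0.0000) / (4) = -3.0000
  β = (-11 - (-4)·0.0000) / (5) = -2.2000
Residual b − A·x = (2.2000, -12.0000); ∞-norm = 12.0000

12.0000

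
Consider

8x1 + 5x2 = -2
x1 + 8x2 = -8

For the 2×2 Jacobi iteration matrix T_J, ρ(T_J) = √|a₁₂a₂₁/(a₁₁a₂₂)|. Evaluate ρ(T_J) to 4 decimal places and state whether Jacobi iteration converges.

a₁₂a₂₁/(a₁₁a₂₂) = (5)·(1) / ((8)·(8)) = 0.078125
ρ = √|0.078125| = √0.078125 = 0.2795
ρ < 1, so Jacobi converges

0.2795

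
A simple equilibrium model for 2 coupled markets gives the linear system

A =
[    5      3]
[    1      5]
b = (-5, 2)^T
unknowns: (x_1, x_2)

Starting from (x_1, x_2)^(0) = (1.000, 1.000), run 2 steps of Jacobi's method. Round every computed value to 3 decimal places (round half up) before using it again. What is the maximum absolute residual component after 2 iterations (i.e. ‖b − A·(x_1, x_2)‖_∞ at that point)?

1.560

Iteration 1:
  x_1 = (-5 - (3)·1.000) / (5) = -1.600
  x_2 = (2 - (1)·1.000) / (5) = 0.200
Iteration 2:
  x_1 = (-5 - (3)·0.200) / (5) = -1.120
  x_2 = (2 - (1)·-1.600) / (5) = 0.720
Residual b − A·x = (-1.560, -0.480); ∞-norm = 1.560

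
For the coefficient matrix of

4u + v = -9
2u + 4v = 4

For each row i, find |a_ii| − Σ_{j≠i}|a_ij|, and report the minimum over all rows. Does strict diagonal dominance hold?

2

row 1: |4| − (1) = 3
row 2: |4| − (2) = 2
minimum over rows = 2 → strictly diagonally dominant (convergence guaranteed)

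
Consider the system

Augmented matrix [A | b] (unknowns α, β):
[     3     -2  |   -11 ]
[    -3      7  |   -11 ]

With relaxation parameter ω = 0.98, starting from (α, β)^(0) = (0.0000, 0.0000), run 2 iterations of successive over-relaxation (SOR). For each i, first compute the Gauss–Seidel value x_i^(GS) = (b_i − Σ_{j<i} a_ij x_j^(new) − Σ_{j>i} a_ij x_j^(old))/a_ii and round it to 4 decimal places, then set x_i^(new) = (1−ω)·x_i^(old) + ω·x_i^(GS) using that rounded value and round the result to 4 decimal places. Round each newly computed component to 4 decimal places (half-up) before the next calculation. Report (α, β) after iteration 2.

(-5.6574, -3.9771)

Iteration 1:
  α: GS value = (-11 - (-2)·0.0000) / (3) = -3.6667;  α ← (1−ω)·0.0000 + ω·-3.6667 = -3.5934
  β: GS value = (-11 - (-3)·-3.5934) / (7) = -3.1115;  β ← (1−ω)·0.0000 + ω·-3.1115 = -3.0493
Iteration 2:
  α: GS value = (-11 - (-2)·-3.0493) / (3) = -5.6995;  α ← (1−ω)·-3.5934 + ω·-5.6995 = -5.6574
  β: GS value = (-11 - (-3)·-5.6574) / (7) = -3.9960;  β ← (1−ω)·-3.0493 + ω·-3.9960 = -3.9771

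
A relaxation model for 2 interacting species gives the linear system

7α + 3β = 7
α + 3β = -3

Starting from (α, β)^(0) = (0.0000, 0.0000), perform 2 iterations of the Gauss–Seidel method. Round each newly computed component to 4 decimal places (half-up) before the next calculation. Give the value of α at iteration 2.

Iteration 1:
  α = (7 - (3)·0.0000) / (7) = 1.0000
  β = (-3 - (1)·1.0000) / (3) = -1.3333
Iteration 2:
  α = (7 - (3)·-1.3333) / (7) = 1.5714
  β = (-3 - (1)·1.5714) / (3) = -1.5238

1.5714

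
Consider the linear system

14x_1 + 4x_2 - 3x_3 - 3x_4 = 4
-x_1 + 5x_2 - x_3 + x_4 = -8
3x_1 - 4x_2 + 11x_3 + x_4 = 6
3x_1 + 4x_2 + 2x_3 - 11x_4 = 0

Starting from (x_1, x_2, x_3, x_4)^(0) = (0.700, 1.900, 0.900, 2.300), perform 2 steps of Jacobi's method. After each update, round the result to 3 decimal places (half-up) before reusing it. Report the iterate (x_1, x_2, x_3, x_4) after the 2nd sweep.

Iteration 1:
  x_1 = (4 - (4)·1.900 - (-3)·0.900 - (-3)·2.300) / (14) = 0.429
  x_2 = (-8 - (-1)·0.700 - (-1)·0.900 - (1)·2.300) / (5) = -1.740
  x_3 = (6 - (3)·0.700 - (-4)·1.900 - (1)·2.300) / (11) = 0.836
  x_4 = (0 - (3)·0.700 - (4)·1.900 - (2)·0.900) / (-11) = 1.045
Iteration 2:
  x_1 = (4 - (4)·-1.740 - (-3)·0.836 - (-3)·1.045) / (14) = 1.186
  x_2 = (-8 - (-1)·0.429 - (-1)·0.836 - (1)·1.045) / (5) = -1.556
  x_3 = (6 - (3)·0.429 - (-4)·-1.740 - (1)·1.045) / (11) = -0.299
  x_4 = (0 - (3)·0.429 - (4)·-1.740 - (2)·0.836) / (-11) = -0.364

(1.186, -1.556, -0.299, -0.364)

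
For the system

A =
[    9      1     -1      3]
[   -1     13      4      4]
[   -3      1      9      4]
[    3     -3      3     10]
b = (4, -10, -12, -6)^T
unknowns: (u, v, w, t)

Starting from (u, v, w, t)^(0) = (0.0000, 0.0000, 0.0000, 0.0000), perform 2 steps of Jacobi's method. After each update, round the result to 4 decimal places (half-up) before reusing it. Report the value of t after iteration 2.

Iteration 1:
  u = (4 - (1)·0.0000 - (-1)·0.0000 - (3)·0.0000) / (9) = 0.4444
  v = (-10 - (-1)·0.0000 - (4)·0.0000 - (4)·0.0000) / (13) = -0.7692
  w = (-12 - (-3)·0.0000 - (1)·0.0000 - (4)·0.0000) / (9) = -1.3333
  t = (-6 - (3)·0.0000 - (-3)·0.0000 - (3)·0.0000) / (10) = -0.6000
Iteration 2:
  u = (4 - (1)·-0.7692 - (-1)·-1.3333 - (3)·-0.6000) / (9) = 0.5818
  v = (-10 - (-1)·0.4444 - (4)·-1.3333 - (4)·-0.6000) / (13) = -0.1402
  w = (-12 - (-3)·0.4444 - (1)·-0.7692 - (4)·-0.6000) / (9) = -0.8331
  t = (-6 - (3)·0.4444 - (-3)·-0.7692 - (3)·-1.3333) / (10) = -0.5641

-0.5641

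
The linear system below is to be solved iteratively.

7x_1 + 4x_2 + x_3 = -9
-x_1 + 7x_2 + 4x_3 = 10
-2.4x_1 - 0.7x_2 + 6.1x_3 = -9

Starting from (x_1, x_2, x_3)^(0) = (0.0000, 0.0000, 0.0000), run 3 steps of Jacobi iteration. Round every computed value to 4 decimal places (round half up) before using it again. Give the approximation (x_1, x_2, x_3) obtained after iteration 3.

(-2.2192, 2.1968, -1.9799)

Iteration 1:
  x_1 = (-9 - (4)·0.0000 - (1)·0.0000) / (7) = -1.2857
  x_2 = (10 - (-1)·0.0000 - (4)·0.0000) / (7) = 1.4286
  x_3 = (-9 - (-2.4)·0.0000 - (-0.7)·0.0000) / (6.1) = -1.4754
Iteration 2:
  x_1 = (-9 - (4)·1.4286 - (1)·-1.4754) / (7) = -1.8913
  x_2 = (10 - (-1)·-1.2857 - (4)·-1.4754) / (7) = 2.0880
  x_3 = (-9 - (-2.4)·-1.2857 - (-0.7)·1.4286) / (6.1) = -1.8173
Iteration 3:
  x_1 = (-9 - (4)·2.0880 - (1)·-1.8173) / (7) = -2.2192
  x_2 = (10 - (-1)·-1.8913 - (4)·-1.8173) / (7) = 2.1968
  x_3 = (-9 - (-2.4)·-1.8913 - (-0.7)·2.0880) / (6.1) = -1.9799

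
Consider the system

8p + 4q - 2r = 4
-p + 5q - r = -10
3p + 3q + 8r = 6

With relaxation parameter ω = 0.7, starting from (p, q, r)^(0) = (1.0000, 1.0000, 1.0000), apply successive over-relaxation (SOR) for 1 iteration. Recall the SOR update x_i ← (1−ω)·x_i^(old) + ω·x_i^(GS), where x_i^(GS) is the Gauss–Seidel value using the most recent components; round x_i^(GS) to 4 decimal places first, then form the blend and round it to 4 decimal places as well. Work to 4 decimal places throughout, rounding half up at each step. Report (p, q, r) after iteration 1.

Iteration 1:
  p: GS value = (4 - (4)·1.0000 - (-2)·1.0000) / (8) = 0.2500;  p ← (1−ω)·1.0000 + ω·0.2500 = 0.4750
  q: GS value = (-10 - (-1)·0.4750 - (-1)·1.0000) / (5) = -1.7050;  q ← (1−ω)·1.0000 + ω·-1.7050 = -0.8935
  r: GS value = (6 - (3)·0.4750 - (3)·-0.8935) / (8) = 0.9069;  r ← (1−ω)·1.0000 + ω·0.9069 = 0.9348

(0.4750, -0.8935, 0.9348)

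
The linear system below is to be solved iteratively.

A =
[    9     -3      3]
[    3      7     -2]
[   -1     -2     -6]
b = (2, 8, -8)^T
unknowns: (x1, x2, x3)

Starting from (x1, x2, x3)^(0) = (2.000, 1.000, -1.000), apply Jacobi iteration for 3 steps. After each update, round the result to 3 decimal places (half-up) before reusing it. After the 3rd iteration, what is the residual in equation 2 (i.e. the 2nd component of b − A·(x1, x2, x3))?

Iteration 1:
  x1 = (2 - (-3)·1.000 - (3)·-1.000) / (9) = 0.889
  x2 = (8 - (3)·2.000 - (-2)·-1.000) / (7) = 0.000
  x3 = (-8 - (-1)·2.000 - (-2)·1.000) / (-6) = 0.667
Iteration 2:
  x1 = (2 - (-3)·0.000 - (3)·0.667) / (9) = 0.000
  x2 = (8 - (3)·0.889 - (-2)·0.667) / (7) = 0.952
  x3 = (-8 - (-1)·0.889 - (-2)·0.000) / (-6) = 1.185
Iteration 3:
  x1 = (2 - (-3)·0.952 - (3)·1.185) / (9) = 0.145
  x2 = (8 - (3)·0.000 - (-2)·1.185) / (7) = 1.481
  x3 = (-8 - (-1)·0.000 - (-2)·0.952) / (-6) = 1.016
Residual b − A·x = (2.090, -0.770, 1.203)

-0.770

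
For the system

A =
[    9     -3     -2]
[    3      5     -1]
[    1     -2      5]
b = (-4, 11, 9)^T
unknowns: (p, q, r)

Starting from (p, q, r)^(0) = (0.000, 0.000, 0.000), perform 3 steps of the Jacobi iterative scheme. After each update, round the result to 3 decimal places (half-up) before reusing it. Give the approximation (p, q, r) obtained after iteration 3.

(1.113, 2.340, 2.793)

Iteration 1:
  p = (-4 - (-3)·0.000 - (-2)·0.000) / (9) = -0.444
  q = (11 - (3)·0.000 - (-1)·0.000) / (5) = 2.200
  r = (9 - (1)·0.000 - (-2)·0.000) / (5) = 1.800
Iteration 2:
  p = (-4 - (-3)·2.200 - (-2)·1.800) / (9) = 0.689
  q = (11 - (3)·-0.444 - (-1)·1.800) / (5) = 2.826
  r = (9 - (1)·-0.444 - (-2)·2.200) / (5) = 2.769
Iteration 3:
  p = (-4 - (-3)·2.826 - (-2)·2.769) / (9) = 1.113
  q = (11 - (3)·0.689 - (-1)·2.769) / (5) = 2.340
  r = (9 - (1)·0.689 - (-2)·2.826) / (5) = 2.793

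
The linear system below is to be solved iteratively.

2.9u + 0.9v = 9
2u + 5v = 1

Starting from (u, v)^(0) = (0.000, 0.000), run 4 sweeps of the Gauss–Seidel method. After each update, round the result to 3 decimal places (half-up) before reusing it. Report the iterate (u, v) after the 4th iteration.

(3.472, -1.189)

Iteration 1:
  u = (9 - (0.9)·0.000) / (2.9) = 3.103
  v = (1 - (2)·3.103) / (5) = -1.041
Iteration 2:
  u = (9 - (0.9)·-1.041) / (2.9) = 3.427
  v = (1 - (2)·3.427) / (5) = -1.171
Iteration 3:
  u = (9 - (0.9)·-1.171) / (2.9) = 3.467
  v = (1 - (2)·3.467) / (5) = -1.187
Iteration 4:
  u = (9 - (0.9)·-1.187) / (2.9) = 3.472
  v = (1 - (2)·3.472) / (5) = -1.189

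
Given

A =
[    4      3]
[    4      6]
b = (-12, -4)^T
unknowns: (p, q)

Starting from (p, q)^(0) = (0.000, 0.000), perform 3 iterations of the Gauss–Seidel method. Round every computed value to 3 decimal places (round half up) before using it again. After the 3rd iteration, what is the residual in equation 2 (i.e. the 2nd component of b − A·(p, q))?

Iteration 1:
  p = (-12 - (3)·0.000) / (4) = -3.000
  q = (-4 - (4)·-3.000) / (6) = 1.333
Iteration 2:
  p = (-12 - (3)·1.333) / (4) = -4.000
  q = (-4 - (4)·-4.000) / (6) = 2.000
Iteration 3:
  p = (-12 - (3)·2.000) / (4) = -4.500
  q = (-4 - (4)·-4.500) / (6) = 2.333
Residual b − A·x = (-0.999, 0.002)

0.002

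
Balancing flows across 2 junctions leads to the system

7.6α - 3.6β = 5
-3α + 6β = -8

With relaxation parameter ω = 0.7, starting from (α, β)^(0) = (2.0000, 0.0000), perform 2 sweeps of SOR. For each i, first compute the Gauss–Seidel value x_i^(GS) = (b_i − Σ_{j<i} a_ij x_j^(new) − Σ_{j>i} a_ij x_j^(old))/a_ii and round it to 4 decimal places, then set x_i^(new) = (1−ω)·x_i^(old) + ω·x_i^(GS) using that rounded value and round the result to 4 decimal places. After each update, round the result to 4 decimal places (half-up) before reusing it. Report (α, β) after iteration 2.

(0.5923, -0.8947)

Iteration 1:
  α: GS value = (5 - (-3.6)·0.0000) / (7.6) = 0.6579;  α ← (1−ω)·2.0000 + ω·0.6579 = 1.0605
  β: GS value = (-8 - (-3)·1.0605) / (6) = -0.8031;  β ← (1−ω)·0.0000 + ω·-0.8031 = -0.5622
Iteration 2:
  α: GS value = (5 - (-3.6)·-0.5622) / (7.6) = 0.3916;  α ← (1−ω)·1.0605 + ω·0.3916 = 0.5923
  β: GS value = (-8 - (-3)·0.5923) / (6) = -1.0372;  β ← (1−ω)·-0.5622 + ω·-1.0372 = -0.8947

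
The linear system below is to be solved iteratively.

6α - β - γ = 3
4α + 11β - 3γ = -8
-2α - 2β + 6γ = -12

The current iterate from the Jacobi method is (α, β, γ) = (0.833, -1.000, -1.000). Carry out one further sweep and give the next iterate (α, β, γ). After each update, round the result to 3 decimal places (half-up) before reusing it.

(0.167, -1.303, -2.056)

One sweep:
  α = (3 - (-1)·-1.000 - (-1)·-1.000) / (6) = 0.167
  β = (-8 - (4)·0.833 - (-3)·-1.000) / (11) = -1.303
  γ = (-12 - (-2)·0.833 - (-2)·-1.000) / (6) = -2.056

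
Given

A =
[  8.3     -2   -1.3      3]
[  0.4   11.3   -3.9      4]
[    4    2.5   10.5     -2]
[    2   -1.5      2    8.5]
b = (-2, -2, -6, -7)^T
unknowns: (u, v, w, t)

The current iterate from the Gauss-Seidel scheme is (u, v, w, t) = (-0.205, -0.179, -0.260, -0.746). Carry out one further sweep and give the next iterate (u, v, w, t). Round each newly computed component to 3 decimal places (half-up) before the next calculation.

One sweep:
  u = (-2 - (-2)·-0.179 - (-1.3)·-0.260 - (3)·-0.746) / (8.3) = -0.055
  v = (-2 - (0.4)·-0.055 - (-3.9)·-0.260 - (4)·-0.746) / (11.3) = -0.001
  w = (-6 - (4)·-0.055 - (2.5)·-0.001 - (-2)·-0.746) / (10.5) = -0.692
  t = (-7 - (2)·-0.055 - (-1.5)·-0.001 - (2)·-0.692) / (8.5) = -0.648

(-0.055, -0.001, -0.692, -0.648)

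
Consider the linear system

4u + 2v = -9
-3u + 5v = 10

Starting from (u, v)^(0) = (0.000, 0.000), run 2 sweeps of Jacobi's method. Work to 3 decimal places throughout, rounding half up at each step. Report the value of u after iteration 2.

Iteration 1:
  u = (-9 - (2)·0.000) / (4) = -2.250
  v = (10 - (-3)·0.000) / (5) = 2.000
Iteration 2:
  u = (-9 - (2)·2.000) / (4) = -3.250
  v = (10 - (-3)·-2.250) / (5) = 0.650

-3.250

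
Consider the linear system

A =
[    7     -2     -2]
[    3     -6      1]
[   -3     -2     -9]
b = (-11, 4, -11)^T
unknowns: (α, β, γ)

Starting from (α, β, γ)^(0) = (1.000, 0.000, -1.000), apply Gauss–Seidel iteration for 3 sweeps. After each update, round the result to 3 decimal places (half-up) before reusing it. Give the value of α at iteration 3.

-1.311

Iteration 1:
  α = (-11 - (-2)·0.000 - (-2)·-1.000) / (7) = -1.857
  β = (4 - (3)·-1.857 - (1)·-1.000) / (-6) = -1.762
  γ = (-11 - (-3)·-1.857 - (-2)·-1.762) / (-9) = 2.233
Iteration 2:
  α = (-11 - (-2)·-1.762 - (-2)·2.233) / (7) = -1.437
  β = (4 - (3)·-1.437 - (1)·2.233) / (-6) = -1.013
  γ = (-11 - (-3)·-1.437 - (-2)·-1.013) / (-9) = 1.926
Iteration 3:
  α = (-11 - (-2)·-1.013 - (-2)·1.926) / (7) = -1.311
  β = (4 - (3)·-1.311 - (1)·1.926) / (-6) = -1.001
  γ = (-11 - (-3)·-1.311 - (-2)·-1.001) / (-9) = 1.882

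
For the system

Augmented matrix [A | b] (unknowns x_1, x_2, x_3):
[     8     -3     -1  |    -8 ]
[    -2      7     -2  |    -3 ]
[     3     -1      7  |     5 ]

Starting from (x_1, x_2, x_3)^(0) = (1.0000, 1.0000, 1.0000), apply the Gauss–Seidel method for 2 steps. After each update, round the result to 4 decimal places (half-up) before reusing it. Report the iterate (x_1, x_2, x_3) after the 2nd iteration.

Iteration 1:
  x_1 = (-8 - (-3)·1.0000 - (-1)·1.0000) / (8) = -0.5000
  x_2 = (-3 - (-2)·-0.5000 - (-2)·1.0000) / (7) = -0.2857
  x_3 = (5 - (3)·-0.5000 - (-1)·-0.2857) / (7) = 0.8878
Iteration 2:
  x_1 = (-8 - (-3)·-0.2857 - (-1)·0.8878) / (8) = -0.9962
  x_2 = (-3 - (-2)·-0.9962 - (-2)·0.8878) / (7) = -0.4595
  x_3 = (5 - (3)·-0.9962 - (-1)·-0.4595) / (7) = 1.0756

(-0.9962, -0.4595, 1.0756)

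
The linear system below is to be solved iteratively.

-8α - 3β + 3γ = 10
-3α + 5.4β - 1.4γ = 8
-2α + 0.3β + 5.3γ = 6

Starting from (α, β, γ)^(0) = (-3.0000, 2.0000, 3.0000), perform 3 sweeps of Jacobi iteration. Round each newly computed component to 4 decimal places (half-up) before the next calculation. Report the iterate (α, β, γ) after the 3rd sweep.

(-1.3241, 0.8392, 0.5058)

Iteration 1:
  α = (10 - (-3)·2.0000 - (3)·3.0000) / (-8) = -0.8750
  β = (8 - (-3)·-3.0000 - (-1.4)·3.0000) / (5.4) = 0.5926
  γ = (6 - (-2)·-3.0000 - (0.3)·2.0000) / (5.3) = -0.1132
Iteration 2:
  α = (10 - (-3)·0.5926 - (3)·-0.1132) / (-8) = -1.5147
  β = (8 - (-3)·-0.8750 - (-1.4)·-0.1132) / (5.4) = 0.9660
  γ = (6 - (-2)·-0.8750 - (0.3)·0.5926) / (5.3) = 0.7683
Iteration 3:
  α = (10 - (-3)·0.9660 - (3)·0.7683) / (-8) = -1.3241
  β = (8 - (-3)·-1.5147 - (-1.4)·0.7683) / (5.4) = 0.8392
  γ = (6 - (-2)·-1.5147 - (0.3)·0.9660) / (5.3) = 0.5058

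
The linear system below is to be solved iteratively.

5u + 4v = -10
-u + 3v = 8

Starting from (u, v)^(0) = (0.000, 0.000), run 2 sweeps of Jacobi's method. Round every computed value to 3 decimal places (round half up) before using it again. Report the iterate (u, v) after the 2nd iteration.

(-4.134, 2.000)

Iteration 1:
  u = (-10 - (4)·0.000) / (5) = -2.000
  v = (8 - (-1)·0.000) / (3) = 2.667
Iteration 2:
  u = (-10 - (4)·2.667) / (5) = -4.134
  v = (8 - (-1)·-2.000) / (3) = 2.000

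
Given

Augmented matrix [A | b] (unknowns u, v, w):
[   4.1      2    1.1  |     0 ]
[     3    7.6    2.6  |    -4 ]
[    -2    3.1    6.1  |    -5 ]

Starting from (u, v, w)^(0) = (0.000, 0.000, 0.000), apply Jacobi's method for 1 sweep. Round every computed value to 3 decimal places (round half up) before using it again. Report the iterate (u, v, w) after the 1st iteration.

Iteration 1:
  u = (0 - (2)·0.000 - (1.1)·0.000) / (4.1) = 0.000
  v = (-4 - (3)·0.000 - (2.6)·0.000) / (7.6) = -0.526
  w = (-5 - (-2)·0.000 - (3.1)·0.000) / (6.1) = -0.820

(0.000, -0.526, -0.820)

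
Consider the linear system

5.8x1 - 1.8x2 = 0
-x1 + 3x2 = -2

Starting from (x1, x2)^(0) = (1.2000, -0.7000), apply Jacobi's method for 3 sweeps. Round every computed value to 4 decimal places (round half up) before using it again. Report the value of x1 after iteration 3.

Iteration 1:
  x1 = (0 - (-1.8)·-0.7000) / (5.8) = -0.2172
  x2 = (-2 - (-1)·1.2000) / (3) = -0.2667
Iteration 2:
  x1 = (0 - (-1.8)·-0.2667) / (5.8) = -0.0828
  x2 = (-2 - (-1)·-0.2172) / (3) = -0.7391
Iteration 3:
  x1 = (0 - (-1.8)·-0.7391) / (5.8) = -0.2294
  x2 = (-2 - (-1)·-0.0828) / (3) = -0.6943

-0.2294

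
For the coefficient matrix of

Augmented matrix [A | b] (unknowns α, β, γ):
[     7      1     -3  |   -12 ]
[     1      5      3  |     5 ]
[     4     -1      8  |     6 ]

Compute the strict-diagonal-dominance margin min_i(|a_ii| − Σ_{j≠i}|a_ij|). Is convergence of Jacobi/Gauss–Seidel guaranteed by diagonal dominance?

row 1: |7| − (1+3) = 3
row 2: |5| − (1+3) = 1
row 3: |8| − (4+1) = 3
minimum over rows = 1 → strictly diagonally dominant (convergence guaranteed)

1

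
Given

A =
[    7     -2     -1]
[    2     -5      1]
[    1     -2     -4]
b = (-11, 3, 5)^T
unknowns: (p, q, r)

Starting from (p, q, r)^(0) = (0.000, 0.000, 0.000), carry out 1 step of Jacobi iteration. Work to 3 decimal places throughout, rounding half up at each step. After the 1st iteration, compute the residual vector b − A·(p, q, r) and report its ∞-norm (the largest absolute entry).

Iteration 1:
  p = (-11 - (-2)·0.000 - (-1)·0.000) / (7) = -1.571
  q = (3 - (2)·0.000 - (1)·0.000) / (-5) = -0.600
  r = (5 - (1)·0.000 - (-2)·0.000) / (-4) = -1.250
Residual b − A·x = (-2.453, 4.392, 0.371); ∞-norm = 4.392

4.392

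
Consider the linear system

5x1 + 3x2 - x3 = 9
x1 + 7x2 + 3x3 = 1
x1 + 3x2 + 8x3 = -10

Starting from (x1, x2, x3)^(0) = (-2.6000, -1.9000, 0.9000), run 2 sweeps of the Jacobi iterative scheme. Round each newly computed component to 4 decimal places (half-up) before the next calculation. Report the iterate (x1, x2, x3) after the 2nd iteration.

(1.6803, -0.2118, -1.6882)

Iteration 1:
  x1 = (9 - (3)·-1.9000 - (-1)·0.9000) / (5) = 3.1200
  x2 = (1 - (1)·-2.6000 - (3)·0.9000) / (7) = 0.1286
  x3 = (-10 - (1)·-2.6000 - (3)·-1.9000) / (8) = -0.2125
Iteration 2:
  x1 = (9 - (3)·0.1286 - (-1)·-0.2125) / (5) = 1.6803
  x2 = (1 - (1)·3.1200 - (3)·-0.2125) / (7) = -0.2118
  x3 = (-10 - (1)·3.1200 - (3)·0.1286) / (8) = -1.6882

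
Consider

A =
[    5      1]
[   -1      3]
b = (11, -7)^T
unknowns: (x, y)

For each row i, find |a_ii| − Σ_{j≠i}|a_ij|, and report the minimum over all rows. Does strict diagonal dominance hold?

row 1: |5| − (1) = 4
row 2: |3| − (1) = 2
minimum over rows = 2 → strictly diagonally dominant (convergence guaranteed)

2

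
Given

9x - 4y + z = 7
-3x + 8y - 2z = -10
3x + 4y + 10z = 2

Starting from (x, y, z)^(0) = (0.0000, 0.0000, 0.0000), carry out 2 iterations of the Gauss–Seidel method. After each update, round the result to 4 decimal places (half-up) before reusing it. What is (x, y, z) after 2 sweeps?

Iteration 1:
  x = (7 - (-4)·0.0000 - (1)·0.0000) / (9) = 0.7778
  y = (-10 - (-3)·0.7778 - (-2)·0.0000) / (8) = -0.9583
  z = (2 - (3)·0.7778 - (4)·-0.9583) / (10) = 0.3500
Iteration 2:
  x = (7 - (-4)·-0.9583 - (1)·0.3500) / (9) = 0.3130
  y = (-10 - (-3)·0.3130 - (-2)·0.3500) / (8) = -1.0451
  z = (2 - (3)·0.3130 - (4)·-1.0451) / (10) = 0.5241

(0.3130, -1.0451, 0.5241)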